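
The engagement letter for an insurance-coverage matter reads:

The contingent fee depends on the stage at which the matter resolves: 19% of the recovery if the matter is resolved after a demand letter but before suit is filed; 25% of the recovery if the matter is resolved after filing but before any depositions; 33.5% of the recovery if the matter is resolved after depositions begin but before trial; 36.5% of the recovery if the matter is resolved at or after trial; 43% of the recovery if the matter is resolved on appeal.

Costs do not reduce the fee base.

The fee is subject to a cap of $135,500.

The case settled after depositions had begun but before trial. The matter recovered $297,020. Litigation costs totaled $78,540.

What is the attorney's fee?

Fee base is the gross recovery, $297,020; costs are reimbursed separately.
The matter settled after depositions had begun but before trial, so the 33.5% rate applies.
$297,020 × 33.5% = $99,501.70
$99,501.70 is under the $135,500 cap.

$99,501.70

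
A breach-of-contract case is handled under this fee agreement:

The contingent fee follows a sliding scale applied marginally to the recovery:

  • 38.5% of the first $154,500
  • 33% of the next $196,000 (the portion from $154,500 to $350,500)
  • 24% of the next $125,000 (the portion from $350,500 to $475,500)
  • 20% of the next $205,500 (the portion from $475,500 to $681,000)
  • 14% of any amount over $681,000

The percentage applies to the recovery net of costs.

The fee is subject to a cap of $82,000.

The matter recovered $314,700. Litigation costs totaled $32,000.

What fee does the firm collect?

$82,000.00

Fee base (net of costs): $314,700 − $32,000 = $282,700
First $154,500 at 38.5% = $59,482.50
Remaining $128,200 at 33% = $42,306.00
Fee: $59,482.50 + $42,306.00 = $101,788.50
$101,788.50 exceeds the $82,000 cap, so the fee is capped at $82,000.00.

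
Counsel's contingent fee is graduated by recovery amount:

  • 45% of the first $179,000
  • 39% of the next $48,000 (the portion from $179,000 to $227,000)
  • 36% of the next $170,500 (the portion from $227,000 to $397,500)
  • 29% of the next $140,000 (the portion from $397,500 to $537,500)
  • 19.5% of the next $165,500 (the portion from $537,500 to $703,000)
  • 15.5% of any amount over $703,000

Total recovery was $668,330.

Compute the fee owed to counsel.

First $179,000 at 45% = $80,550.00
Next $48,000 at 39% = $18,720.00
Next $170,500 at 36% = $61,380.00
Next $140,000 at 29% = $40,600.00
Remaining $130,830 at 19.5% = $25,511.85
Fee: $80,550.00 + $18,720.00 + $61,380.00 + $40,600.00 + $25,511.85 = $226,761.85

$226,761.85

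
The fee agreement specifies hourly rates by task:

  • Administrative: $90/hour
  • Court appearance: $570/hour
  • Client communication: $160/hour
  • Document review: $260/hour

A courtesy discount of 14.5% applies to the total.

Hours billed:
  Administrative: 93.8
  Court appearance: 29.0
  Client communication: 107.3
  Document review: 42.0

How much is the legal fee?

Administrative: 93.8 × $90 = $8,442.00
Court appearance: 29.0 × $570 = $16,530.00
Client communication: 107.3 × $160 = $17,168.00
Document review: 42.0 × $260 = $10,920.00
Subtotal: $53,060.00
Less 14.5% discount: −$7,693.70
Total: $53,060.00 − $7,693.70 = $45,366.30

$45,366.30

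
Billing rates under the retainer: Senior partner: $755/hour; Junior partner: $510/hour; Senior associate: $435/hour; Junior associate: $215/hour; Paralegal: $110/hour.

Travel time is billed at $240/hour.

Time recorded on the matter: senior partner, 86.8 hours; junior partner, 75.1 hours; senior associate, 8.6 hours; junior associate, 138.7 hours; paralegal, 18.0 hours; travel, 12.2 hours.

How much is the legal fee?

$142,304.50

Senior partner: 86.8 × $755 = $65,534.00
Junior partner: 75.1 × $510 = $38,301.00
Senior associate: 8.6 × $435 = $3,741.00
Junior associate: 138.7 × $215 = $29,820.50
Paralegal: 18.0 × $110 = $1,980.00
Subtotal: $65,534.00 + $38,301.00 + $3,741.00 + $29,820.50 + $1,980.00 = $139,376.50
Travel: 12.2 × $240 = $2,928.00
Total: $139,376.50 + $2,928.00 = $142,304.50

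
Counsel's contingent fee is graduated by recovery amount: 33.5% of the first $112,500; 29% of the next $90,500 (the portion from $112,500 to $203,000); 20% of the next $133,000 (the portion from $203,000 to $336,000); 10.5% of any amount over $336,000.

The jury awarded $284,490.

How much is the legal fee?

First $112,500 at 33.5% = $37,687.50
Next $90,500 at 29% = $26,245.00
Remaining $81,490 at 20% = $16,298.00
Fee: $37,687.50 + $26,245.00 + $16,298.00 = $80,230.50

$80,230.50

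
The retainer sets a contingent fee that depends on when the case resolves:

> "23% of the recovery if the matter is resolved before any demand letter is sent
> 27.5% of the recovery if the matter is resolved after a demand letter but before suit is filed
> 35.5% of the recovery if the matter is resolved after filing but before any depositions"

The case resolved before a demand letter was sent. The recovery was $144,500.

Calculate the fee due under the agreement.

The matter resolved before a demand letter was sent, so the 23% rate applies.
$144,500 × 23% = $33,235.00

$33,235.00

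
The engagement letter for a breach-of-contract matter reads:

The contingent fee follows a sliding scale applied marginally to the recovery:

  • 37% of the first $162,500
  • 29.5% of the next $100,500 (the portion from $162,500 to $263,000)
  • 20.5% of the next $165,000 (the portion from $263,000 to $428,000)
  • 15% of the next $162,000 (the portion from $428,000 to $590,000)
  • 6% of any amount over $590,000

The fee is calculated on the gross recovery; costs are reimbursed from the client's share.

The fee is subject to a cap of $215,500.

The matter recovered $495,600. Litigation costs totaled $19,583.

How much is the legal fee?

$133,737.50

Fee base is the gross recovery, $495,600; costs are reimbursed separately.
First $162,500 at 37% = $60,125.00
Next $100,500 at 29.5% = $29,647.50
Next $165,000 at 20.5% = $33,825.00
Remaining $67,600 at 15% = $10,140.00
Fee: $60,125.00 + $29,647.50 + $33,825.00 + $10,140.00 = $133,737.50
$133,737.50 is under the $215,500 cap.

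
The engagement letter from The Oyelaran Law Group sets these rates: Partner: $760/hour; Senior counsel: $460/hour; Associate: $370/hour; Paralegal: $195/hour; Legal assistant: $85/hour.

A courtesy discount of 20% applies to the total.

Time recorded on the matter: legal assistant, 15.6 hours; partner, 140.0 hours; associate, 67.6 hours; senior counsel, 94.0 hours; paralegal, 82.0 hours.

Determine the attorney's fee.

Partner: 140.0 × $760 = $106,400.00
Senior counsel: 94.0 × $460 = $43,240.00
Associate: 67.6 × $370 = $25,012.00
Paralegal: 82.0 × $195 = $15,990.00
Legal assistant: 15.6 × $85 = $1,326.00
Subtotal: $191,968.00
Less 20% discount: −$38,393.60
Total: $191,968.00 − $38,393.60 = $153,574.40

$153,574.40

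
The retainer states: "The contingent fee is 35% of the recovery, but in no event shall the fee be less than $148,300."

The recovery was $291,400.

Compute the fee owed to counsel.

$148,300.00

35% of $291,400 = $101,990.00
That is below the $148,300 minimum, so the minimum applies.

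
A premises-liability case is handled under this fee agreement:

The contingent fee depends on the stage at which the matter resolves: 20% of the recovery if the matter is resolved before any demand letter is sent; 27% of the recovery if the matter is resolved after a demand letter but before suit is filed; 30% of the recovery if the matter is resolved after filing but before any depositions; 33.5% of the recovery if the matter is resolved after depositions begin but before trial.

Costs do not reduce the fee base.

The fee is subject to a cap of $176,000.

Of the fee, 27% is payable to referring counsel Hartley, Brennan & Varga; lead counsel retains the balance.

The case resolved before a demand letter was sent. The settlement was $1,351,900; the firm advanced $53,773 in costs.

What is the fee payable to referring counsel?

Fee base is the gross recovery, $1,351,900; costs are reimbursed separately.
The matter resolved before a demand letter was sent, so the 20% rate applies.
$1,351,900 × 20% = $270,380.00
$270,380.00 exceeds the $176,000 cap, so the fee is capped at $176,000.00.
Referral share: 27% of $176,000.00 = $47,520.00; lead counsel retains $176,000.00 − $47,520.00 = $128,480.00.

$47,520.00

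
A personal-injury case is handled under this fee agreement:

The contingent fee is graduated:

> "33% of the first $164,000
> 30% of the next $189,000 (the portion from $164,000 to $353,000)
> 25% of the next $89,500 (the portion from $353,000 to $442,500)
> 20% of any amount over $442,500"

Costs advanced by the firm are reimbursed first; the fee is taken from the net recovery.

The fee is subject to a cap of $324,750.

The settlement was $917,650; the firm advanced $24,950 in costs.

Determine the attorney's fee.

$223,235.00

Fee base (net of costs): $917,650 − $24,950 = $892,700
First $164,000 at 33% = $54,120.00
Next $189,000 at 30% = $56,700.00
Next $89,500 at 25% = $22,375.00
Remaining $450,200 at 20% = $90,040.00
Fee: $54,120.00 + $56,700.00 + $22,375.00 + $90,040.00 = $223,235.00
$223,235.00 is under the $324,750 cap.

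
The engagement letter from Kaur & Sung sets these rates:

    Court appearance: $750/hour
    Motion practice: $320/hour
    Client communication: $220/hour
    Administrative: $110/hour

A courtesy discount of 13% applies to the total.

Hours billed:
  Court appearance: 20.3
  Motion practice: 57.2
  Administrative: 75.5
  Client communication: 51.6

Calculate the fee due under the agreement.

$46,271.82

Court appearance: 20.3 × $750 = $15,225.00
Motion practice: 57.2 × $320 = $18,304.00
Client communication: 51.6 × $220 = $11,352.00
Administrative: 75.5 × $110 = $8,305.00
Subtotal: $53,186.00
Less 13% discount: −$6,914.18
Total: $53,186.00 − $6,914.18 = $46,271.82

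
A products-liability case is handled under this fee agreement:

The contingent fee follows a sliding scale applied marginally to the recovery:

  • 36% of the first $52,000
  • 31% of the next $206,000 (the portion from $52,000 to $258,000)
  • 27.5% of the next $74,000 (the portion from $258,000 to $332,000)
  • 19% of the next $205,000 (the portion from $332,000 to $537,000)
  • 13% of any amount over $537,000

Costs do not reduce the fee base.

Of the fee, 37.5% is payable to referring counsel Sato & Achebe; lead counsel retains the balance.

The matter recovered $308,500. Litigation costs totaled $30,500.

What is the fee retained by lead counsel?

Fee base is the gross recovery, $308,500; costs are reimbursed separately.
First $52,000 at 36% = $18,720.00
Next $206,000 at 31% = $63,860.00
Remaining $50,500 at 27.5% = $13,887.50
Fee: $18,720.00 + $63,860.00 + $13,887.50 = $96,467.50
Referral share: 37.5% of $96,467.50 = $36,175.31; lead counsel retains $96,467.50 − $36,175.31 = $60,292.19.

$60,292.19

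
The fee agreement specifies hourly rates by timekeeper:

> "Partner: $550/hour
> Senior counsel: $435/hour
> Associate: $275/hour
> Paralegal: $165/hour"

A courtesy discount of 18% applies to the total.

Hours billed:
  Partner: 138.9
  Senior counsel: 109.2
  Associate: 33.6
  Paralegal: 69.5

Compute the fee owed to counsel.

$118,575.69

Partner: 138.9 × $550 = $76,395.00
Senior counsel: 109.2 × $435 = $47,502.00
Associate: 33.6 × $275 = $9,240.00
Paralegal: 69.5 × $165 = $11,467.50
Subtotal: $144,604.50
Less 18% discount: −$26,028.81
Total: $144,604.50 − $26,028.81 = $118,575.69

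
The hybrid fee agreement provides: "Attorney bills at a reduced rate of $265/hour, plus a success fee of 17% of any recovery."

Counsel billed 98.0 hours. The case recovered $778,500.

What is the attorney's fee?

Hourly: 98.0 × $265 = $25,970.00
Success fee: 17% of $778,500 = $132,345.00
Total: $25,970.00 + $132,345.00 = $158,315.00

$158,315.00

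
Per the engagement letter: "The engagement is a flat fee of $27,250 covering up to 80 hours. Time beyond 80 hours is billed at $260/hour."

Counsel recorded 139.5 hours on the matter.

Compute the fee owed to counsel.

Flat fee: $27,250.00
Excess hours: 139.5 − 80 = 59.5
Overrun: 59.5 × $260 = $15,470.00
Total: $27,250.00 + $15,470.00 = $42,720.00

$42,720.00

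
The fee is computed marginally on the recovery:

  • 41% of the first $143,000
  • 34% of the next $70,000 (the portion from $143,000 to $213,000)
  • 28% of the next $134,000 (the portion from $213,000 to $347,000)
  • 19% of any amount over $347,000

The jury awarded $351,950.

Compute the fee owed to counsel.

First $143,000 at 41% = $58,630.00
Next $70,000 at 34% = $23,800.00
Next $134,000 at 28% = $37,520.00
Remaining $4,950 at 19% = $940.50
Fee: $58,630.00 + $23,800.00 + $37,520.00 + $940.50 = $120,890.50

$120,890.50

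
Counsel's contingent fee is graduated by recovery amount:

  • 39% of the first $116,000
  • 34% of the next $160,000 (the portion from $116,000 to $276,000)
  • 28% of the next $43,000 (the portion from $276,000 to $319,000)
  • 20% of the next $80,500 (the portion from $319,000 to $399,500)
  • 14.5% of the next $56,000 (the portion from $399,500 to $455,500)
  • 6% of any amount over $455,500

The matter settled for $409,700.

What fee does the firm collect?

$129,259.00

First $116,000 at 39% = $45,240.00
Next $160,000 at 34% = $54,400.00
Next $43,000 at 28% = $12,040.00
Next $80,500 at 20% = $16,100.00
Remaining $10,200 at 14.5% = $1,479.00
Fee: $45,240.00 + $54,400.00 + $12,040.00 + $16,100.00 + $1,479.00 = $129,259.00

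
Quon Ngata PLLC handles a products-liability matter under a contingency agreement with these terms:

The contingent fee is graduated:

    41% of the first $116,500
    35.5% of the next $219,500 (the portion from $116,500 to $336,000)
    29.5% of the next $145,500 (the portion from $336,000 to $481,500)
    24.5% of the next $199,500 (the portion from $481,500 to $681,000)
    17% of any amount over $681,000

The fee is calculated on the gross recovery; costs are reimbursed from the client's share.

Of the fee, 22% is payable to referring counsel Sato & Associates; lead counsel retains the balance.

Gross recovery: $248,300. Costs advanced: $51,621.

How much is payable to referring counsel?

$20,801.88

Fee base is the gross recovery, $248,300; costs are reimbursed separately.
First $116,500 at 41% = $47,765.00
Remaining $131,800 at 35.5% = $46,789.00
Fee: $47,765.00 + $46,789.00 = $94,554.00
Referral share: 22% of $94,554.00 = $20,801.88; lead counsel retains $94,554.00 − $20,801.88 = $73,752.12.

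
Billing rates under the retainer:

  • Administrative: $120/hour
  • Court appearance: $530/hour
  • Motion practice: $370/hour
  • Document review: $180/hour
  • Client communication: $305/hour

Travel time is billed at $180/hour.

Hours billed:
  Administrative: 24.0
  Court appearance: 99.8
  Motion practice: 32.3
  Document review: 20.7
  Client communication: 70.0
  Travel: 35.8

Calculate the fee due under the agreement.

$99,245.00

Administrative: 24.0 × $120 = $2,880.00
Court appearance: 99.8 × $530 = $52,894.00
Motion practice: 32.3 × $370 = $11,951.00
Document review: 20.7 × $180 = $3,726.00
Client communication: 70.0 × $305 = $21,350.00
Subtotal: $2,880.00 + $52,894.00 + $11,951.00 + $3,726.00 + $21,350.00 = $92,801.00
Travel: 35.8 × $180 = $6,444.00
Total: $92,801.00 + $6,444.00 = $99,245.00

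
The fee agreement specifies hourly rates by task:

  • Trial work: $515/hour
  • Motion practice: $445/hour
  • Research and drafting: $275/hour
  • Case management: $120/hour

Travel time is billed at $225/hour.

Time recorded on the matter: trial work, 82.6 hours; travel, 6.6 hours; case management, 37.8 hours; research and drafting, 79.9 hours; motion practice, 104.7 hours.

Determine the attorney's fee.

$117,124.00

Trial work: 82.6 × $515 = $42,539.00
Motion practice: 104.7 × $445 = $46,591.50
Research and drafting: 79.9 × $275 = $21,972.50
Case management: 37.8 × $120 = $4,536.00
Subtotal: $42,539.00 + $46,591.50 + $21,972.50 + $4,536.00 = $115,639.00
Travel: 6.6 × $225 = $1,485.00
Total: $115,639.00 + $1,485.00 = $117,124.00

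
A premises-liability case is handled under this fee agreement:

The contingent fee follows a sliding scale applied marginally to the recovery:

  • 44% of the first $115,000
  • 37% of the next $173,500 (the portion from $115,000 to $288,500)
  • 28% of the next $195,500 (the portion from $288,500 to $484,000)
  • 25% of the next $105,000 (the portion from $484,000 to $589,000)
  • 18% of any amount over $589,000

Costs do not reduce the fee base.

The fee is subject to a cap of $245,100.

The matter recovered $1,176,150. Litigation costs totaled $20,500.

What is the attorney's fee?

Fee base is the gross recovery, $1,176,150; costs are reimbursed separately.
First $115,000 at 44% = $50,600.00
Next $173,500 at 37% = $64,195.00
Next $195,500 at 28% = $54,740.00
Next $105,000 at 25% = $26,250.00
Remaining $587,150 at 18% = $105,687.00
Fee: $50,600.00 + $64,195.00 + $54,740.00 + $26,250.00 + $105,687.00 = $301,472.00
$301,472.00 exceeds the $245,100 cap, so the fee is capped at $245,100.00.

$245,100.00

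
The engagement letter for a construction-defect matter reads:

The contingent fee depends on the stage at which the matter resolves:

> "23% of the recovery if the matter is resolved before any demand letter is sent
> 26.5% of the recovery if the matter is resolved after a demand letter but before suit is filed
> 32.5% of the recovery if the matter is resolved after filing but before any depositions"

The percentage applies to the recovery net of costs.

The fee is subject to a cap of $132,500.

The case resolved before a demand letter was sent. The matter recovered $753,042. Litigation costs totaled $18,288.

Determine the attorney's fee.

Fee base (net of costs): $753,042 − $18,288 = $734,754
The matter resolved before a demand letter was sent, so the 23% rate applies.
$734,754 × 23% = $168,993.42
$168,993.42 exceeds the $132,500 cap, so the fee is capped at $132,500.00.

$132,500.00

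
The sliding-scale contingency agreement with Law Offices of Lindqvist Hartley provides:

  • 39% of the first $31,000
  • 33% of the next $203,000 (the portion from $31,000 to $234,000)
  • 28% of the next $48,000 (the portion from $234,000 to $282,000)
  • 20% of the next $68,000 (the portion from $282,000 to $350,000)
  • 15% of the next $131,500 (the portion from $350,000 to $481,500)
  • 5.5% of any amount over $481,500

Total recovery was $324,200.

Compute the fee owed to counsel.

$100,960.00

First $31,000 at 39% = $12,090.00
Next $203,000 at 33% = $66,990.00
Next $48,000 at 28% = $13,440.00
Remaining $42,200 at 20% = $8,440.00
Fee: $12,090.00 + $66,990.00 + $13,440.00 + $8,440.00 = $100,960.00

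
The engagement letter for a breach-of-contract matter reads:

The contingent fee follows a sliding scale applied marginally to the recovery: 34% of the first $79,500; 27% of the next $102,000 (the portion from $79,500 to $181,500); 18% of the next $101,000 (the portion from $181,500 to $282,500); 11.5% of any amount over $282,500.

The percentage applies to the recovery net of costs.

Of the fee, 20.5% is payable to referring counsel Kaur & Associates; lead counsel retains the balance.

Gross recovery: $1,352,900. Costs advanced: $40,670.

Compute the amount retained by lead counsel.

Fee base (net of costs): $1,352,900 − $40,670 = $1,312,230
First $79,500 at 34% = $27,030.00
Next $102,000 at 27% = $27,540.00
Next $101,000 at 18% = $18,180.00
Remaining $1,029,730 at 11.5% = $118,418.95
Fee: $27,030.00 + $27,540.00 + $18,180.00 + $118,418.95 = $191,168.95
Referral share: 20.5% of $191,168.95 = $39,189.63; lead counsel retains $191,168.95 − $39,189.63 = $151,979.32.

$151,979.32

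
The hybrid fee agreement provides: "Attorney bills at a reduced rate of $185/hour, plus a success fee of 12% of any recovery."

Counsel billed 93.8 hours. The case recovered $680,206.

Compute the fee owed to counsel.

$98,977.72

Hourly: 93.8 × $185 = $17,353.00
Success fee: 12% of $680,206 = $81,624.72
Total: $17,353.00 + $81,624.72 = $98,977.72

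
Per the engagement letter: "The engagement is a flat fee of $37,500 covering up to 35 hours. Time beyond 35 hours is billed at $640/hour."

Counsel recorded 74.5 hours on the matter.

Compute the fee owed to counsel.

Flat fee: $37,500.00
Excess hours: 74.5 − 35 = 39.5
Overrun: 39.5 × $640 = $25,280.00
Total: $37,500.00 + $25,280.00 = $62,780.00

$62,780.00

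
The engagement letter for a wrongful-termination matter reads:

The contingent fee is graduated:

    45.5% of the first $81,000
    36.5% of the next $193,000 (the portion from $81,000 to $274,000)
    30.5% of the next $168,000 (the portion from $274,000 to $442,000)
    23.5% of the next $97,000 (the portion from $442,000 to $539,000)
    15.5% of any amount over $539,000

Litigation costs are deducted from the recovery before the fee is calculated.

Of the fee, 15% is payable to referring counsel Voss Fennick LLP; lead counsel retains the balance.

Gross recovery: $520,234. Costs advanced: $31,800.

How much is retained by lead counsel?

$144,034.19

Fee base (net of costs): $520,234 − $31,800 = $488,434
First $81,000 at 45.5% = $36,855.00
Next $193,000 at 36.5% = $70,445.00
Next $168,000 at 30.5% = $51,240.00
Remaining $46,434 at 23.5% = $10,911.99
Fee: $36,855.00 + $70,445.00 + $51,240.00 + $10,911.99 = $169,451.99
Referral share: 15% of $169,451.99 = $25,417.80; lead counsel retains $169,451.99 − $25,417.80 = $144,034.19.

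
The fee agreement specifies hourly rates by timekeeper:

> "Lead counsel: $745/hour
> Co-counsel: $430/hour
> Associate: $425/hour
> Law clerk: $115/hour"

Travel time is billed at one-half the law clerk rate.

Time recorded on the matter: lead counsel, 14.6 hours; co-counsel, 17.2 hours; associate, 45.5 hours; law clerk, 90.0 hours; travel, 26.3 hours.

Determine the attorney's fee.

Lead counsel: 14.6 × $745 = $10,877.00
Co-counsel: 17.2 × $430 = $7,396.00
Associate: 45.5 × $425 = $19,337.50
Law clerk: 90.0 × $115 = $10,350.00
Subtotal: $10,877.00 + $7,396.00 + $19,337.50 + $10,350.00 = $47,960.50
Travel: 26.3 × ($115 ÷ 2) = 26.3 × $57.50 = $1,512.25
Total: $47,960.50 + $1,512.25 = $49,472.75

$49,472.75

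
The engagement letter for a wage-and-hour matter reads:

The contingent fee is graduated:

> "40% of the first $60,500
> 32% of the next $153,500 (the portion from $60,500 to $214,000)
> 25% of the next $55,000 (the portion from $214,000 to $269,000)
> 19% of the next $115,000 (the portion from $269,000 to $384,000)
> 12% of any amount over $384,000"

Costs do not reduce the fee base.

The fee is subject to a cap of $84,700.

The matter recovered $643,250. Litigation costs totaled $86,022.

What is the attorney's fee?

$84,700.00

Fee base is the gross recovery, $643,250; costs are reimbursed separately.
First $60,500 at 40% = $24,200.00
Next $153,500 at 32% = $49,120.00
Next $55,000 at 25% = $13,750.00
Next $115,000 at 19% = $21,850.00
Remaining $259,250 at 12% = $31,110.00
Fee: $24,200.00 + $49,120.00 + $13,750.00 + $21,850.00 + $31,110.00 = $140,030.00
$140,030.00 exceeds the $84,700 cap, so the fee is capped at $84,700.00.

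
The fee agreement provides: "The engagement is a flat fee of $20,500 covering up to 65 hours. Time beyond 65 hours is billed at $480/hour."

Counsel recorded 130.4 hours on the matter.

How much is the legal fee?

Flat fee: $20,500.00
Excess hours: 130.4 − 65 = 65.4
Overrun: 65.4 × $480 = $31,392.00
Total: $20,500.00 + $31,392.00 = $51,892.00

$51,892.00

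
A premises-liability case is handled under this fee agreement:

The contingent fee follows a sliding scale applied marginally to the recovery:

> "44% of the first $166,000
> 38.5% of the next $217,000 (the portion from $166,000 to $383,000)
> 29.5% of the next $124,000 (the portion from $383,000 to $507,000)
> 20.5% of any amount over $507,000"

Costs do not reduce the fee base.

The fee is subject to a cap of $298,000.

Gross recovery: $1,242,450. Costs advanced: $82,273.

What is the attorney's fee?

$298,000.00

Fee base is the gross recovery, $1,242,450; costs are reimbursed separately.
First $166,000 at 44% = $73,040.00
Next $217,000 at 38.5% = $83,545.00
Next $124,000 at 29.5% = $36,580.00
Remaining $735,450 at 20.5% = $150,767.25
Fee: $73,040.00 + $83,545.00 + $36,580.00 + $150,767.25 = $343,932.25
$343,932.25 exceeds the $298,000 cap, so the fee is capped at $298,000.00.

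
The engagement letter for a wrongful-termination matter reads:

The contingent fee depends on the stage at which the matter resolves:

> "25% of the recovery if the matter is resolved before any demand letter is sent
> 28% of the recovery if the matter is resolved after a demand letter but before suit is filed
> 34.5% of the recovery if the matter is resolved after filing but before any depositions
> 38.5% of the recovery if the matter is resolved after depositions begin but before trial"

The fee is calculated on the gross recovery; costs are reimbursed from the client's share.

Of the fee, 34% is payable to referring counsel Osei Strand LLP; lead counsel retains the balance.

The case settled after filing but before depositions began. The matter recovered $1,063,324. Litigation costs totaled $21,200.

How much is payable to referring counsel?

$124,727.91

Fee base is the gross recovery, $1,063,324; costs are reimbursed separately.
The matter settled after filing but before depositions began, so the 34.5% rate applies.
$1,063,324 × 34.5% = $366,846.78
Referral share: 34% of $366,846.78 = $124,727.91; lead counsel retains $366,846.78 − $124,727.91 = $242,118.87.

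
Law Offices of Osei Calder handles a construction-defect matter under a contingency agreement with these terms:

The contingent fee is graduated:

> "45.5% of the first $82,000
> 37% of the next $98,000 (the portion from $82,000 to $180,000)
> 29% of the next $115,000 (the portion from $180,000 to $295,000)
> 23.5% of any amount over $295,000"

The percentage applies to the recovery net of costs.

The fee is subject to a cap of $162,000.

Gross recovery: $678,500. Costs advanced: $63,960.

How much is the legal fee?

$162,000.00

Fee base (net of costs): $678,500 − $63,960 = $614,540
First $82,000 at 45.5% = $37,310.00
Next $98,000 at 37% = $36,260.00
Next $115,000 at 29% = $33,350.00
Remaining $319,540 at 23.5% = $75,091.90
Fee: $37,310.00 + $36,260.00 + $33,350.00 + $75,091.90 = $182,011.90
$182,011.90 exceeds the $162,000 cap, so the fee is capped at $162,000.00.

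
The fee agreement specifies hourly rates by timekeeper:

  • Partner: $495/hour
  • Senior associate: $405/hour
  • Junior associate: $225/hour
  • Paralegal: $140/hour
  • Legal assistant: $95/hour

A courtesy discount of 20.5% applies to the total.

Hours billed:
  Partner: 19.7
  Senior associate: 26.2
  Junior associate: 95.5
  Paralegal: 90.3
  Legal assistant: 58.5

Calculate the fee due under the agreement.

$47,739.35

Partner: 19.7 × $495 = $9,751.50
Senior associate: 26.2 × $405 = $10,611.00
Junior associate: 95.5 × $225 = $21,487.50
Paralegal: 90.3 × $140 = $12,642.00
Legal assistant: 58.5 × $95 = $5,557.50
Subtotal: $60,049.50
Less 20.5% discount: −$12,310.15
Total: $60,049.50 − $12,310.15 = $47,739.35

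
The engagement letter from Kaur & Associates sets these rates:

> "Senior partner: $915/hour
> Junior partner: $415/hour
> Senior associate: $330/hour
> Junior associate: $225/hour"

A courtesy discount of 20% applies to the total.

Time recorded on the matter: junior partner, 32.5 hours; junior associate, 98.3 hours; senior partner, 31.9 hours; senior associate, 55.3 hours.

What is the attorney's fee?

Senior partner: 31.9 × $915 = $29,188.50
Junior partner: 32.5 × $415 = $13,487.50
Senior associate: 55.3 × $330 = $18,249.00
Junior associate: 98.3 × $225 = $22,117.50
Subtotal: $83,042.50
Less 20% discount: −$16,608.50
Total: $83,042.50 − $16,608.50 = $66,434.00

$66,434.00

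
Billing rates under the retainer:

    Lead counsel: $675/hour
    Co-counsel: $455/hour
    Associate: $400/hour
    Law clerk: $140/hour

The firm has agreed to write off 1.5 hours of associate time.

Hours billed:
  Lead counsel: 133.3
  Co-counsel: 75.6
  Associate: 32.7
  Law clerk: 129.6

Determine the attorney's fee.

Lead counsel: 133.3 × $675 = $89,977.50
Co-counsel: 75.6 × $455 = $34,398.00
Associate: 32.7 × $400 = $13,080.00
Law clerk: 129.6 × $140 = $18,144.00
Subtotal: $155,599.50
Write-off: 1.5 × $400 = $600.00
Total: $155,599.50 − $600.00 = $154,999.50

$154,999.50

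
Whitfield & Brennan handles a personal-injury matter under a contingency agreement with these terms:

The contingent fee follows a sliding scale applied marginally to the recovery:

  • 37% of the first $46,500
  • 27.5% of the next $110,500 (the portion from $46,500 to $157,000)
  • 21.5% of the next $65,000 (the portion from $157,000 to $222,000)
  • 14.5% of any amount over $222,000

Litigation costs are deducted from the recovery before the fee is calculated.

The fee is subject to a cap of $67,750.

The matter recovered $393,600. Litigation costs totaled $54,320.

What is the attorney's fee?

$67,750.00

Fee base (net of costs): $393,600 − $54,320 = $339,280
First $46,500 at 37% = $17,205.00
Next $110,500 at 27.5% = $30,387.50
Next $65,000 at 21.5% = $13,975.00
Remaining $117,280 at 14.5% = $17,005.60
Fee: $17,205.00 + $30,387.50 + $13,975.00 + $17,005.60 = $78,573.10
$78,573.10 exceeds the $67,750 cap, so the fee is capped at $67,750.00.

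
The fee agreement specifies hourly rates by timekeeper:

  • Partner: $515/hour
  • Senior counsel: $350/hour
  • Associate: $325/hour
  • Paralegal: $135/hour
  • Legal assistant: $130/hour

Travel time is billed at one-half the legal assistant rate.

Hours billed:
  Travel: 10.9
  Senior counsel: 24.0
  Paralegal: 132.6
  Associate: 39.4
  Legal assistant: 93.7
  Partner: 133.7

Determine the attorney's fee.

$120,851.00

Partner: 133.7 × $515 = $68,855.50
Senior counsel: 24.0 × $350 = $8,400.00
Associate: 39.4 × $325 = $12,805.00
Paralegal: 132.6 × $135 = $17,901.00
Legal assistant: 93.7 × $130 = $12,181.00
Subtotal: $68,855.50 + $8,400.00 + $12,805.00 + $17,901.00 + $12,181.00 = $120,142.50
Travel: 10.9 × ($130 ÷ 2) = 10.9 × $65.00 = $708.50
Total: $120,142.50 + $708.50 = $120,851.00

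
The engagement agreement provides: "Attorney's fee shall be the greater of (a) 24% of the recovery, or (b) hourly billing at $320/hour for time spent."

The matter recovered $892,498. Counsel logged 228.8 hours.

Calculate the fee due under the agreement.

(a) 24% of $892,498 = $214,199.52
(b) 228.8 × $320 = $73,216.00
The greater is (a): $214,199.52.

$214,199.52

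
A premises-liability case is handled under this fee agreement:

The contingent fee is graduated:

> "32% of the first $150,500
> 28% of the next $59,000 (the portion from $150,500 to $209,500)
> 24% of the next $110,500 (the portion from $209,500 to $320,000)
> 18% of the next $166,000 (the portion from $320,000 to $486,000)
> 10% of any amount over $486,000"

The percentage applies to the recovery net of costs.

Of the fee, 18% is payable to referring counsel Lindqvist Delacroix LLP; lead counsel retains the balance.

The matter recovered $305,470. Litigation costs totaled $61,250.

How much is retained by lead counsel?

$59,870.50

Fee base (net of costs): $305,470 − $61,250 = $244,220
First $150,500 at 32% = $48,160.00
Next $59,000 at 28% = $16,520.00
Remaining $34,720 at 24% = $8,332.80
Fee: $48,160.00 + $16,520.00 + $8,332.80 = $73,012.80
Referral share: 18% of $73,012.80 = $13,142.30; lead counsel retains $73,012.80 − $13,142.30 = $59,870.50.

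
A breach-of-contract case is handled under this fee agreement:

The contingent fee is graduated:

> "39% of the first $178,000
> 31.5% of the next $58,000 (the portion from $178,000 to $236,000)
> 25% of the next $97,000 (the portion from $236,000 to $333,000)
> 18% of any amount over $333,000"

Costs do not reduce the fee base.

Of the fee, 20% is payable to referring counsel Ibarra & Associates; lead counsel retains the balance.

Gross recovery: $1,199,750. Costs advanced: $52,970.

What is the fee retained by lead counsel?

$214,364.00

Fee base is the gross recovery, $1,199,750; costs are reimbursed separately.
First $178,000 at 39% = $69,420.00
Next $58,000 at 31.5% = $18,270.00
Next $97,000 at 25% = $24,250.00
Remaining $866,750 at 18% = $156,015.00
Fee: $69,420.00 + $18,270.00 + $24,250.00 + $156,015.00 = $267,955.00
Referral share: 20% of $267,955.00 = $53,591.00; lead counsel retains $267,955.00 − $53,591.00 = $214,364.00.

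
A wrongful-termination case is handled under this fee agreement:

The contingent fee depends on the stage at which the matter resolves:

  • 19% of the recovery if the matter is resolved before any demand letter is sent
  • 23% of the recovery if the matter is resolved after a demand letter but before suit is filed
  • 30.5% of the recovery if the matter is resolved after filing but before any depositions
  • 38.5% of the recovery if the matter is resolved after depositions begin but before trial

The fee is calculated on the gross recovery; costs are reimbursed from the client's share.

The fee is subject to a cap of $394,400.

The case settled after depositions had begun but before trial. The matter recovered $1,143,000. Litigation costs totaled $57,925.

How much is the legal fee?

Fee base is the gross recovery, $1,143,000; costs are reimbursed separately.
The matter settled after depositions had begun but before trial, so the 38.5% rate applies.
$1,143,000 × 38.5% = $440,055.00
$440,055.00 exceeds the $394,400 cap, so the fee is capped at $394,400.00.

$394,400.00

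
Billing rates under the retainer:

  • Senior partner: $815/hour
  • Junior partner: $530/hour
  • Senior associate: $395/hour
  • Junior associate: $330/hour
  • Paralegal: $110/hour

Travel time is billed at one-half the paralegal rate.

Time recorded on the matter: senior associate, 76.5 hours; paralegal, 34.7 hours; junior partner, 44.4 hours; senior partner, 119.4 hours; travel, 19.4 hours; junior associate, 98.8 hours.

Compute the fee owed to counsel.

$188,548.50

Senior partner: 119.4 × $815 = $97,311.00
Junior partner: 44.4 × $530 = $23,532.00
Senior associate: 76.5 × $395 = $30,217.50
Junior associate: 98.8 × $330 = $32,604.00
Paralegal: 34.7 × $110 = $3,817.00
Subtotal: $97,311.00 + $23,532.00 + $30,217.50 + $32,604.00 + $3,817.00 = $187,481.50
Travel: 19.4 × ($110 ÷ 2) = 19.4 × $55.00 = $1,067.00
Total: $187,481.50 + $1,067.00 = $188,548.50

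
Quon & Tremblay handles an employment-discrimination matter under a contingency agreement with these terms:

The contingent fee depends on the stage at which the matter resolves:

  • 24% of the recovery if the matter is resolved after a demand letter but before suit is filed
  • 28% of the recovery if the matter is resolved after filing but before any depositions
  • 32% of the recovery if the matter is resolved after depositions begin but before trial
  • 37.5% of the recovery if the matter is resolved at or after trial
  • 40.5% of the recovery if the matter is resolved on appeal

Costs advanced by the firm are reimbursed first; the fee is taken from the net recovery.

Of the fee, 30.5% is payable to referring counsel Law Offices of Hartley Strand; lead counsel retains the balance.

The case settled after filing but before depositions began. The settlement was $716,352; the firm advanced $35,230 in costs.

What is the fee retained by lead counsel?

$132,546.34

Fee base (net of costs): $716,352 − $35,230 = $681,122
The matter settled after filing but before depositions began, so the 28% rate applies.
$681,122 × 28% = $190,714.16
Referral share: 30.5% of $190,714.16 = $58,167.82; lead counsel retains $190,714.16 − $58,167.82 = $132,546.34.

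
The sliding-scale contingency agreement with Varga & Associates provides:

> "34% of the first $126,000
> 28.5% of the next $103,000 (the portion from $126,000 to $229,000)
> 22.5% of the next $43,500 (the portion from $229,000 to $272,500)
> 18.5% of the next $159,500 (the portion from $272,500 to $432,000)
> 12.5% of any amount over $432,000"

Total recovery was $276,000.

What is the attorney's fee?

$82,630.00

First $126,000 at 34% = $42,840.00
Next $103,000 at 28.5% = $29,355.00
Next $43,500 at 22.5% = $9,787.50
Remaining $3,500 at 18.5% = $647.50
Fee: $42,840.00 + $29,355.00 + $9,787.50 + $647.50 = $82,630.00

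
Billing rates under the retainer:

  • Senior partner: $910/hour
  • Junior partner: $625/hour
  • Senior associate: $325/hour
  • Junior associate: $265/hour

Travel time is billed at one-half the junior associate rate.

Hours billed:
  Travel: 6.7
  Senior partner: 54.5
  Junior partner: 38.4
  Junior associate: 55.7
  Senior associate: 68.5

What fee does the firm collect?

Senior partner: 54.5 × $910 = $49,595.00
Junior partner: 38.4 × $625 = $24,000.00
Senior associate: 68.5 × $325 = $22,262.50
Junior associate: 55.7 × $265 = $14,760.50
Subtotal: $49,595.00 + $24,000.00 + $22,262.50 + $14,760.50 = $110,618.00
Travel: 6.7 × ($265 ÷ 2) = 6.7 × $132.50 = $887.75
Total: $110,618.00 + $887.75 = $111,505.75

$111,505.75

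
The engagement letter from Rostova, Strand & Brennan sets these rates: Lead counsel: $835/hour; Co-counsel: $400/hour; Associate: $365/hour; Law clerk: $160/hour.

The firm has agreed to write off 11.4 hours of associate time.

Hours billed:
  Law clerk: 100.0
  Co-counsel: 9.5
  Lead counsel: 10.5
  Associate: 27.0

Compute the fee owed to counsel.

Lead counsel: 10.5 × $835 = $8,767.50
Co-counsel: 9.5 × $400 = $3,800.00
Associate: 27.0 × $365 = $9,855.00
Law clerk: 100.0 × $160 = $16,000.00
Subtotal: $38,422.50
Write-off: 11.4 × $365 = $4,161.00
Total: $38,422.50 − $4,161.00 = $34,261.50

$34,261.50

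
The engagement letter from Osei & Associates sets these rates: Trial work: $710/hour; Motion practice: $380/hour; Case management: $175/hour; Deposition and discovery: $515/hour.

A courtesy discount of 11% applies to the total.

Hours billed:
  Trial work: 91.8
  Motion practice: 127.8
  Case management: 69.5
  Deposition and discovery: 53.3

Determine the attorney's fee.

Trial work: 91.8 × $710 = $65,178.00
Motion practice: 127.8 × $380 = $48,564.00
Case management: 69.5 × $175 = $12,162.50
Deposition and discovery: 53.3 × $515 = $27,449.50
Subtotal: $153,354.00
Less 11% discount: −$16,868.94
Total: $153,354.00 − $16,868.94 = $136,485.06

$136,485.06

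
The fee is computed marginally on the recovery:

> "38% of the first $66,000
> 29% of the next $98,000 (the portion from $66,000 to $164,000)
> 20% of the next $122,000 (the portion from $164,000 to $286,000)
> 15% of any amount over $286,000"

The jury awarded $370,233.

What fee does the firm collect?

First $66,000 at 38% = $25,080.00
Next $98,000 at 29% = $28,420.00
Next $122,000 at 20% = $24,400.00
Remaining $84,233 at 15% = $12,634.95
Fee: $25,080.00 + $28,420.00 + $24,400.00 + $12,634.95 = $90,534.95

$90,534.95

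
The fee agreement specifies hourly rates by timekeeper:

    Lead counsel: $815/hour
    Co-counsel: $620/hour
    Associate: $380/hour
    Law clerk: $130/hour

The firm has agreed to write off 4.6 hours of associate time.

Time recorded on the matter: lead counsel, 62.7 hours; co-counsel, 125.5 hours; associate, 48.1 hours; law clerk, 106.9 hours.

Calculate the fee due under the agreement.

$159,337.50

Lead counsel: 62.7 × $815 = $51,100.50
Co-counsel: 125.5 × $620 = $77,810.00
Associate: 48.1 × $380 = $18,278.00
Law clerk: 106.9 × $130 = $13,897.00
Subtotal: $161,085.50
Write-off: 4.6 × $380 = $1,748.00
Total: $161,085.50 − $1,748.00 = $159,337.50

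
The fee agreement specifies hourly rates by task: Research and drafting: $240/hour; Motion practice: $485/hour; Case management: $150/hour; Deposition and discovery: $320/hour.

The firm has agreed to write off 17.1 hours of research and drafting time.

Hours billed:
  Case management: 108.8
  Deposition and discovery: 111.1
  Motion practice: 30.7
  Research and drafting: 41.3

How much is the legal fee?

$72,569.50

Research and drafting: 41.3 × $240 = $9,912.00
Motion practice: 30.7 × $485 = $14,889.50
Case management: 108.8 × $150 = $16,320.00
Deposition and discovery: 111.1 × $320 = $35,552.00
Subtotal: $76,673.50
Write-off: 17.1 × $240 = $4,104.00
Total: $76,673.50 − $4,104.00 = $72,569.50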